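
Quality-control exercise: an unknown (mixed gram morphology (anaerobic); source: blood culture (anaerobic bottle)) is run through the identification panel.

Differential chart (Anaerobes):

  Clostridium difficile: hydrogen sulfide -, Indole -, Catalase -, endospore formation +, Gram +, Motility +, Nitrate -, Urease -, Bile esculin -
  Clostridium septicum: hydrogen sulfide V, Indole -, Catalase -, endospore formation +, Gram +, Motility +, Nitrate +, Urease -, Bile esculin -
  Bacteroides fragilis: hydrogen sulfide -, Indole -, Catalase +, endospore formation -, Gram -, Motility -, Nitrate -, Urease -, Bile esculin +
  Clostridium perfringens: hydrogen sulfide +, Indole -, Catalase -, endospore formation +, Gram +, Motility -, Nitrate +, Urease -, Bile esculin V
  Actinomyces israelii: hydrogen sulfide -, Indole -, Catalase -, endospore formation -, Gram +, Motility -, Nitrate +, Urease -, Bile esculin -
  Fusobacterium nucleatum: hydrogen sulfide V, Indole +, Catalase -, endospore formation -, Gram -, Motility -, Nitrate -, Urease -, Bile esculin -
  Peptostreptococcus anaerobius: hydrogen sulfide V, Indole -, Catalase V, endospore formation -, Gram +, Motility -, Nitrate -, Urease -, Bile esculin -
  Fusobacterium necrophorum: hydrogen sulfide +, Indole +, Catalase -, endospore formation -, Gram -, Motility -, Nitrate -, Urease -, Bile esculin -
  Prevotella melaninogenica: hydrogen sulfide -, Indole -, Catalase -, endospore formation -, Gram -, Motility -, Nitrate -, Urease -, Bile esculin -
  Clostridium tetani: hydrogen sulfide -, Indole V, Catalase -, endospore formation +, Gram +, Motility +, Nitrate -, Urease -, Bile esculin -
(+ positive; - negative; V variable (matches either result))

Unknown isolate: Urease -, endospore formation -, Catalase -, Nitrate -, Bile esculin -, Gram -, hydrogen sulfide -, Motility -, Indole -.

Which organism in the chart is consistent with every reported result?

Prevotella melaninogenica

Bile esculin -: excludes Bacteroides fragilis — 9 left.
Indole -: excludes Fusobacterium nucleatum, Fusobacterium necrophorum — 7 left.
Nitrate -: excludes Clostridium septicum, Clostridium perfringens, Actinomyces israelii — 4 left.
endospore formation -: excludes Clostridium difficile, Clostridium tetani — 2 left.
Catalase -: all 2 remaining candidates are consistent.
Urease -: all 2 remaining candidates are consistent.
Motility -: all 2 remaining candidates are consistent.
Gram -: excludes Peptostreptococcus anaerobius — 1 left.
hydrogen sulfide -: the one remaining candidate is consistent.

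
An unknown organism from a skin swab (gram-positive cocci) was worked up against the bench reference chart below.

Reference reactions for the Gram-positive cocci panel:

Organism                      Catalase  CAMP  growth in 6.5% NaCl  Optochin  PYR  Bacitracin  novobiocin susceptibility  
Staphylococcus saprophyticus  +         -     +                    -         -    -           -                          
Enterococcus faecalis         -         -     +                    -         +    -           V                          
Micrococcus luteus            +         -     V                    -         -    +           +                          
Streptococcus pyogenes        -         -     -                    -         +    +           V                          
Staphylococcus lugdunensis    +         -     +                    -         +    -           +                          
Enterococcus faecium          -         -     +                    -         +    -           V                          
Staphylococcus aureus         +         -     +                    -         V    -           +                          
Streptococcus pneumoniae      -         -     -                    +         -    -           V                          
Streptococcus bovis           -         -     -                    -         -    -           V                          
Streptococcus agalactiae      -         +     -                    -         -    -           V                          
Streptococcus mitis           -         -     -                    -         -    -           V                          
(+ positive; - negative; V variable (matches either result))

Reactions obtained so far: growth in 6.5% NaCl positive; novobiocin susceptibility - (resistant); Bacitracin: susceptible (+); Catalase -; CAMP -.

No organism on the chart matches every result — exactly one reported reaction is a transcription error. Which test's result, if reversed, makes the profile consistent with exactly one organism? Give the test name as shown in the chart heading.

As reported, no row in the chart matches all 5 reactions.
Reversing Bacitracin → 2 organisms match (not unique).
Reversing growth in 6.5% NaCl (to -) → unique match: Streptococcus pyogenes.
Reversing Catalase → still no organism matches.
Reversing novobiocin susceptibility → still no organism matches.
Reversing CAMP → still no organism matches.

growth in 6.5% NaCl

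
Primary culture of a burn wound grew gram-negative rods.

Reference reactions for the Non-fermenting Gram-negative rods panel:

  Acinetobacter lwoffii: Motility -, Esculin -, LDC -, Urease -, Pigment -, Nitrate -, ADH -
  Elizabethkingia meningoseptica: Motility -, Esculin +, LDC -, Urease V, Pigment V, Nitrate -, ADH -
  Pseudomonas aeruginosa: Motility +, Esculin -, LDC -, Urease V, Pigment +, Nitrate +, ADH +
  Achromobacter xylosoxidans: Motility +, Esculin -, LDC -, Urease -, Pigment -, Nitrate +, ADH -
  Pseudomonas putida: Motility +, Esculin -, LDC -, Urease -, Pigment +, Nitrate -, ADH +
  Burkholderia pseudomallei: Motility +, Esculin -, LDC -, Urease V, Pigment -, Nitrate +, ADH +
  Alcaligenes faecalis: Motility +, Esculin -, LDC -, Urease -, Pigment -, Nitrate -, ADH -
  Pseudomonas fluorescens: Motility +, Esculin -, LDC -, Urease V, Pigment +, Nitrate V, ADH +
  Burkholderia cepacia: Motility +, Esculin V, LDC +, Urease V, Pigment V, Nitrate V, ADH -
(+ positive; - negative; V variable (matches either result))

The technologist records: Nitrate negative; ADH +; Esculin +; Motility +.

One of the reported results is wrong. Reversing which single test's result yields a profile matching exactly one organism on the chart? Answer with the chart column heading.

ADH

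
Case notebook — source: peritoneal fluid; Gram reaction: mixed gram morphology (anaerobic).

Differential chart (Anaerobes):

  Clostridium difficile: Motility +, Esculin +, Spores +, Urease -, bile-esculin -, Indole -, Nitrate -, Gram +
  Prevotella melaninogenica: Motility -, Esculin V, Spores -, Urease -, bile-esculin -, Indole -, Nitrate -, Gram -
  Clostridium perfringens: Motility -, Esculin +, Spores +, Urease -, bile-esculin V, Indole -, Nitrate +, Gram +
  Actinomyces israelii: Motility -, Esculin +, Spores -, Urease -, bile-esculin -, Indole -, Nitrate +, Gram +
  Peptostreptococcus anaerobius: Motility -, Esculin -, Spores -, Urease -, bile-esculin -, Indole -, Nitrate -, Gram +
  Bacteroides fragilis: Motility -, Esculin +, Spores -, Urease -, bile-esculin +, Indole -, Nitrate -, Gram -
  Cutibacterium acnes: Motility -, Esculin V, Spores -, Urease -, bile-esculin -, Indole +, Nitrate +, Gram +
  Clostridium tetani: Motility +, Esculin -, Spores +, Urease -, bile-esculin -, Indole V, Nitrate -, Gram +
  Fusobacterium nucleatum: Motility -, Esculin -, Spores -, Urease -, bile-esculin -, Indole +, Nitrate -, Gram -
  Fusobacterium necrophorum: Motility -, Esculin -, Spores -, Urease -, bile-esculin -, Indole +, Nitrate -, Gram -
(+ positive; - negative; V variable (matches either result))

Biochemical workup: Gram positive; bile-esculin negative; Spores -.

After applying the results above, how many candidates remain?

3

Spores -: excludes Clostridium difficile, Clostridium perfringens, Clostridium tetani — 7 left.
Gram +: excludes Prevotella melaninogenica, Bacteroides fragilis, Fusobacterium nucleatum, Fusobacterium necrophorum — 3 left.
bile-esculin -: all 3 remaining candidates are consistent.
Still consistent: Actinomyces israelii, Cutibacterium acnes, Peptostreptococcus anaerobius.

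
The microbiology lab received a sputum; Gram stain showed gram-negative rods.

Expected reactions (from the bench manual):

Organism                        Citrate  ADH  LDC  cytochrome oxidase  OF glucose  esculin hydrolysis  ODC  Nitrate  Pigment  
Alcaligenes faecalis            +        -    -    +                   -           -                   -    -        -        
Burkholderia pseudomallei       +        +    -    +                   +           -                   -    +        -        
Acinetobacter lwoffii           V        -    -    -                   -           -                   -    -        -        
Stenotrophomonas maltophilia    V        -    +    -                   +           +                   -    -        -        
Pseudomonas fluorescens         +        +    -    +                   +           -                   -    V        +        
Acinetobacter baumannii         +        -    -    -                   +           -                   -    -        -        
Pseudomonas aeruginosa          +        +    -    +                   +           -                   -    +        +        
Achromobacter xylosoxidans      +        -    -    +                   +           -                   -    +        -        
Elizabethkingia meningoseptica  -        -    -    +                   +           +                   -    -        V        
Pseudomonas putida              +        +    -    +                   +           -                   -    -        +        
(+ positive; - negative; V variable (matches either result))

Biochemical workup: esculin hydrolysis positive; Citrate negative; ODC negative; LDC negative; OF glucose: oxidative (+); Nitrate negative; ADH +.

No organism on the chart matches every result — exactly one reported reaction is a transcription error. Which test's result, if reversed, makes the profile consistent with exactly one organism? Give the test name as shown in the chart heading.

ADH

As reported, no row in the chart matches all 7 reactions.
Reversing ADH (to -) → unique match: Elizabethkingia meningoseptica.
Reversing OF glucose → still no organism matches.
Reversing LDC → still no organism matches.
Reversing Nitrate → still no organism matches.
Reversing esculin hydrolysis → still no organism matches.
Reversing ODC → still no organism matches.
Reversing Citrate → still no organism matches.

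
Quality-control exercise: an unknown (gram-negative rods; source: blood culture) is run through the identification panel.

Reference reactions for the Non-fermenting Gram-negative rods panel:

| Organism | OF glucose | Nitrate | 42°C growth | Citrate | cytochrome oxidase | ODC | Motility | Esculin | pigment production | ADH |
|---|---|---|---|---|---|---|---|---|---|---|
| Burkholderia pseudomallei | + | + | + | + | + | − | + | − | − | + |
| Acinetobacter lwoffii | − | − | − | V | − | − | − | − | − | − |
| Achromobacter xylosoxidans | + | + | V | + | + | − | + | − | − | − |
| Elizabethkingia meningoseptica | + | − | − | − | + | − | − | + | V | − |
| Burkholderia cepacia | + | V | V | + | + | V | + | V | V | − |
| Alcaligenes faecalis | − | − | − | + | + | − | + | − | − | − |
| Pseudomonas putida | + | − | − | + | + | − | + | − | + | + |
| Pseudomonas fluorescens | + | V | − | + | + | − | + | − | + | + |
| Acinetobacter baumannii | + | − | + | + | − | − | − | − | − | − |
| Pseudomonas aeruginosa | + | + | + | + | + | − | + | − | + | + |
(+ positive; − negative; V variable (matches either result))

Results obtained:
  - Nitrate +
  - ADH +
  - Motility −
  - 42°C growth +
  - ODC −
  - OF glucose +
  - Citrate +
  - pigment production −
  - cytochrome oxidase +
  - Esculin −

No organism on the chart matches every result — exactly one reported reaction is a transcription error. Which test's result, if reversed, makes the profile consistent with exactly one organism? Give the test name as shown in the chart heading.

Motility

As reported, no row in the chart matches all 10 reactions.
Reversing ODC → still no organism matches.
Reversing Esculin → still no organism matches.
Reversing 42°C growth → still no organism matches.
Reversing Nitrate → still no organism matches.
Reversing pigment production → still no organism matches.
Reversing cytochrome oxidase → still no organism matches.
Reversing OF glucose → still no organism matches.
Reversing ADH → still no organism matches.
Reversing Citrate → still no organism matches.
Reversing Motility (to +) → unique match: Burkholderia pseudomallei.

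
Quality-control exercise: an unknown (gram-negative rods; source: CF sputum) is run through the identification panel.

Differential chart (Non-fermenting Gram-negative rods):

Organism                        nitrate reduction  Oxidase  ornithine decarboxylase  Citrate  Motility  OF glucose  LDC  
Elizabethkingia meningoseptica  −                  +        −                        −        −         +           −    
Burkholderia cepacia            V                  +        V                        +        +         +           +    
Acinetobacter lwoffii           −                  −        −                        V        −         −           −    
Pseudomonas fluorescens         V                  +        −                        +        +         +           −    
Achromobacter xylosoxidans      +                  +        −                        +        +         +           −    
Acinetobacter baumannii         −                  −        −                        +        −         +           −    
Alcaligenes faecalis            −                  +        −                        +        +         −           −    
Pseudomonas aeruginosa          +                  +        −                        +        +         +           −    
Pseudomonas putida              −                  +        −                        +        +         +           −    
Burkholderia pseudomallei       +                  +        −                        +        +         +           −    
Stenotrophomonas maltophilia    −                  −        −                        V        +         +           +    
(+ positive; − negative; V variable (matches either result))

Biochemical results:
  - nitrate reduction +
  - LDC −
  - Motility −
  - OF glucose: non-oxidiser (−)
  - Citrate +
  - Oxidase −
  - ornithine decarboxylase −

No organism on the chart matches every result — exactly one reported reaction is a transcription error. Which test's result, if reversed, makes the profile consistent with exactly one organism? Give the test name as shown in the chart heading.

As reported, no row in the chart matches all 7 reactions.
Reversing Oxidase → still no organism matches.
Reversing Motility → still no organism matches.
Reversing Citrate → still no organism matches.
Reversing LDC → still no organism matches.
Reversing OF glucose → still no organism matches.
Reversing ornithine decarboxylase → still no organism matches.
Reversing nitrate reduction (to −) → unique match: Acinetobacter lwoffii.

nitrate reduction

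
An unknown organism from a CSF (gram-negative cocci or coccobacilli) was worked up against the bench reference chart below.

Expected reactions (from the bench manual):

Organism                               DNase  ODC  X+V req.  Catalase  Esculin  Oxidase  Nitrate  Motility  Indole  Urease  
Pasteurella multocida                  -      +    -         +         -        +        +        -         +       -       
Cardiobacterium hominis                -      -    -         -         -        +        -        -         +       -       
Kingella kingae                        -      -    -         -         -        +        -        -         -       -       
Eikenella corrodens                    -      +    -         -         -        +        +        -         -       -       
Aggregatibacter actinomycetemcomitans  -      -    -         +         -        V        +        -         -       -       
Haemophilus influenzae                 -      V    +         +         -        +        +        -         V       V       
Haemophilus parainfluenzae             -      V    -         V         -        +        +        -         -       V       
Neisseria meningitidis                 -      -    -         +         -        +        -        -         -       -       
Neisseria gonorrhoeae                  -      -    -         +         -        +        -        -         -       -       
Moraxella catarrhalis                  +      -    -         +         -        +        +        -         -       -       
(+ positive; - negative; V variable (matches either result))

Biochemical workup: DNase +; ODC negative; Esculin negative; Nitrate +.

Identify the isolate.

Moraxella catarrhalis

Esculin -: all 10 remaining candidates are consistent.
ODC -: excludes Pasteurella multocida, Eikenella corrodens — 8 left.
Nitrate +: excludes Cardiobacterium hominis, Kingella kingae, Neisseria meningitidis, Neisseria gonorrhoeae — 4 left.
DNase +: excludes Aggregatibacter actinomycetemcomitans, Haemophilus influenzae, Haemophilus parainfluenzae — 1 left.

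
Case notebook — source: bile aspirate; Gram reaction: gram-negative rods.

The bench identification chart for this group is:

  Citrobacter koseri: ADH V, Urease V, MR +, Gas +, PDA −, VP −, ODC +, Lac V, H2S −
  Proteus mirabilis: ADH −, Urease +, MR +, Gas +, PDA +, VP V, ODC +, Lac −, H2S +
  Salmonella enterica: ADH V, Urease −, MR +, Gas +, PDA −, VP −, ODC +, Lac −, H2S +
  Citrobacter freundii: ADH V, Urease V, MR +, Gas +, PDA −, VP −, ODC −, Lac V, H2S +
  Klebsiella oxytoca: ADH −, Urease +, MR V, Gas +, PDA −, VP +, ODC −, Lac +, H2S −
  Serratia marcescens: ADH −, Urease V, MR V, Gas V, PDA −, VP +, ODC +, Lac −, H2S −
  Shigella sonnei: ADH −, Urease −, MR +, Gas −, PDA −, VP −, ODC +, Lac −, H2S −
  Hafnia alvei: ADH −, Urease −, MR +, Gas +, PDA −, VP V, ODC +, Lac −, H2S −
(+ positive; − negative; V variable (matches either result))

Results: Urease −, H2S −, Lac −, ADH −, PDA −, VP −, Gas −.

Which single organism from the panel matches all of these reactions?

Shigella sonnei

Gas −: excludes 6 organisms — 2 left.
Lac −: all 2 remaining candidates are consistent.
VP −: excludes Serratia marcescens — 1 left.
H2S −: the one remaining candidate is consistent.
ADH −: the one remaining candidate is consistent.
PDA −: the one remaining candidate is consistent.
Urease −: the one remaining candidate is consistent.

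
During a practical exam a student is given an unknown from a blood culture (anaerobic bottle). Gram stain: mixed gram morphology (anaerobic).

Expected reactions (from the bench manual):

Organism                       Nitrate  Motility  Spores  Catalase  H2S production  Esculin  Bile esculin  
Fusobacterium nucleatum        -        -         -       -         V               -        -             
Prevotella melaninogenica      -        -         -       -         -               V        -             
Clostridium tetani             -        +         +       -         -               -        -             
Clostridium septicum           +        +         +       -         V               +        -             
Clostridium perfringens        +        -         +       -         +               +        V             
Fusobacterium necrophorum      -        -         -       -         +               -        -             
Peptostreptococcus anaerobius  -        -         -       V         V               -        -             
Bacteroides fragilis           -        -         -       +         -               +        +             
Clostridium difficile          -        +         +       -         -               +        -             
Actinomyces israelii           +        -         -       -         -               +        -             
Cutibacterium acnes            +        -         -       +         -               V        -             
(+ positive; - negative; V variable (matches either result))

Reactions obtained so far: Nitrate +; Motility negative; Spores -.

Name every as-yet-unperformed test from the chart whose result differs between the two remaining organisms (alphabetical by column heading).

Spores -: excludes Clostridium tetani, Clostridium septicum, Clostridium perfringens, Clostridium difficile — 7 left.
Motility -: all 7 remaining candidates are consistent.
Nitrate +: excludes 5 organisms — 2 left.
Two candidates remain: Actinomyces israelii and Cutibacterium acnes.
  Catalase: Actinomyces israelii -, Cutibacterium acnes + — discriminates.
  H2S production: - vs - — same for both, does not separate.
  Esculin: + vs V — variable for at least one, does not separate.
  Bile esculin: - vs - — same for both, does not separate.

Catalase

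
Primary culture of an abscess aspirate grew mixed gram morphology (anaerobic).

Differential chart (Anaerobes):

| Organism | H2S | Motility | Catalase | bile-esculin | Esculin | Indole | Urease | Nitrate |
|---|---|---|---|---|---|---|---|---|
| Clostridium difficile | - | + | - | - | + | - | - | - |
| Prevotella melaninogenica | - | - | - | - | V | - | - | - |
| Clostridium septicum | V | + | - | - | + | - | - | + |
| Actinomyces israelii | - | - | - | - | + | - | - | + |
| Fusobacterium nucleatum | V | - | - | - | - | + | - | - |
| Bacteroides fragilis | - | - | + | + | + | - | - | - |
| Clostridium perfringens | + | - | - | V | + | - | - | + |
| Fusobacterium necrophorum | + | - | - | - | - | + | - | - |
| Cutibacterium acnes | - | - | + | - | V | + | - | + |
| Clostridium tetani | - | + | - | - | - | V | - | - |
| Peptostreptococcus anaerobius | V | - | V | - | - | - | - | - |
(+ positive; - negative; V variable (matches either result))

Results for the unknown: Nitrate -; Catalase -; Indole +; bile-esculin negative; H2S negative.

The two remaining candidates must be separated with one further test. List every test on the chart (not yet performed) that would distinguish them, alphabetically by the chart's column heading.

bile-esculin -: excludes Bacteroides fragilis — 10 left.
Catalase -: excludes Cutibacterium acnes — 9 left.
H2S -: excludes Clostridium perfringens, Fusobacterium necrophorum — 7 left.
Nitrate -: excludes Clostridium septicum, Actinomyces israelii — 5 left.
Indole +: excludes Clostridium difficile, Prevotella melaninogenica, Peptostreptococcus anaerobius — 2 left.
Two candidates remain: Clostridium tetani and Fusobacterium nucleatum.
  Motility: Clostridium tetani +, Fusobacterium nucleatum - — discriminates.
  Esculin: - vs - — same for both, does not separate.
  Urease: - vs - — same for both, does not separate.

Motility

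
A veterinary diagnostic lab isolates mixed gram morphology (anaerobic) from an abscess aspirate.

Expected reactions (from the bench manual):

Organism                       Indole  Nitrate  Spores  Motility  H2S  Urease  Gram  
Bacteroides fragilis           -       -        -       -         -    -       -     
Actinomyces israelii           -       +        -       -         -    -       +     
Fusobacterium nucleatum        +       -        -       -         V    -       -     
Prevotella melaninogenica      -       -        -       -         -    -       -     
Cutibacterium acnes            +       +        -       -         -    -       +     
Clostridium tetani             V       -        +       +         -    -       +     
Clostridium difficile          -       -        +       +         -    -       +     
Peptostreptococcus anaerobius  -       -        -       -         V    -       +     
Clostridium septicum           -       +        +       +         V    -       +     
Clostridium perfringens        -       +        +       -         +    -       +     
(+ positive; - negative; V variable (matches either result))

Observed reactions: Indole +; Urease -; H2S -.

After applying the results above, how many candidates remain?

Indole +: excludes 7 organisms — 3 left.
H2S -: all 3 remaining candidates are consistent.
Urease -: all 3 remaining candidates are consistent.
Still consistent: Clostridium tetani, Cutibacterium acnes, Fusobacterium nucleatum.

3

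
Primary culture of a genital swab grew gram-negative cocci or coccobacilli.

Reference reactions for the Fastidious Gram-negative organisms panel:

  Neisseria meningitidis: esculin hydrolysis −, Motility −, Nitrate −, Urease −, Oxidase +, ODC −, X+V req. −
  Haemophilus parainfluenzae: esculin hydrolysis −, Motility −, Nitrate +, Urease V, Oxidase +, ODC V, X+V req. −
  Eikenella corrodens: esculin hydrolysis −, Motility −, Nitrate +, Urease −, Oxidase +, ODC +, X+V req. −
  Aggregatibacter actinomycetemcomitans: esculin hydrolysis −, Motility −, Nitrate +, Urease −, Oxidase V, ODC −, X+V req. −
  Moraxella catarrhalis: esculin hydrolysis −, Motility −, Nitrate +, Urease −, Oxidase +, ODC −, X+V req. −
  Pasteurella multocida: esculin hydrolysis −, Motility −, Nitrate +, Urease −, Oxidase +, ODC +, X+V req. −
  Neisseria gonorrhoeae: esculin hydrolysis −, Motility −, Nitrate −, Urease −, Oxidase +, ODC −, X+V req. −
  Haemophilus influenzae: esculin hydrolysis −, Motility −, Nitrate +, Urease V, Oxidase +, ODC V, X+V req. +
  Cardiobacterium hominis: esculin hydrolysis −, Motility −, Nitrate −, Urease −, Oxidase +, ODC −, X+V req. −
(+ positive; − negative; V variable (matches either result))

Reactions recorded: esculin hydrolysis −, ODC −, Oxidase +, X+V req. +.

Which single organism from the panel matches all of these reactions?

Haemophilus influenzae

Oxidase +: all 9 remaining candidates are consistent.
ODC −: excludes Eikenella corrodens, Pasteurella multocida — 7 left.
esculin hydrolysis −: all 7 remaining candidates are consistent.
X+V req. +: excludes 6 organisms — 1 left.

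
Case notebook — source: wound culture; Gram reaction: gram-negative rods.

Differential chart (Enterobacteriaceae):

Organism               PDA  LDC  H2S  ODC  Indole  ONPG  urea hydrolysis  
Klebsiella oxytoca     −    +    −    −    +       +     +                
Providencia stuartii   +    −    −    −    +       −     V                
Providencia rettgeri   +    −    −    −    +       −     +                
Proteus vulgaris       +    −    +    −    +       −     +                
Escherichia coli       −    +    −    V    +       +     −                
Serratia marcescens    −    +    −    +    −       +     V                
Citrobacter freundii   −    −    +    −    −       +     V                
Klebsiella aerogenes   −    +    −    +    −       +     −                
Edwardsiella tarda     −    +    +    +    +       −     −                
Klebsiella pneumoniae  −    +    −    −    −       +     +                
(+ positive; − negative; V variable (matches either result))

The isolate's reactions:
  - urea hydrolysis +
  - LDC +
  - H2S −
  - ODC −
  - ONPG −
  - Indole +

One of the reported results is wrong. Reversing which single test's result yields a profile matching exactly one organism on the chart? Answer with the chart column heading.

ONPG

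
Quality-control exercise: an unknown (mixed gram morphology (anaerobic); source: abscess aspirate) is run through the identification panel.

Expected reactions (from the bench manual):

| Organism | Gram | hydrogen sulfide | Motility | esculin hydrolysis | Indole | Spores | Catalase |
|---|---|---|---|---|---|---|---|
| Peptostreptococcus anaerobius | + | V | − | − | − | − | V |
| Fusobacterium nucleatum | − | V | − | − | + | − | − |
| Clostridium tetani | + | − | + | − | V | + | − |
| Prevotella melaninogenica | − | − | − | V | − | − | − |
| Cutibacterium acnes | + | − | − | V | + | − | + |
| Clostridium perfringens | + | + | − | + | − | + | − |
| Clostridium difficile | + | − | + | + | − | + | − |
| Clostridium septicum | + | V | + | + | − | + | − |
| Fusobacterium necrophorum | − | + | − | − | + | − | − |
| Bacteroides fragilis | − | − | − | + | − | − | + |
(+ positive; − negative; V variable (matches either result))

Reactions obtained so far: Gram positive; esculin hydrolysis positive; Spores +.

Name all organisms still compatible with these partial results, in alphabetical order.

Clostridium difficile, Clostridium perfringens, Clostridium septicum

Spores +: excludes 6 organisms — 4 left.
Gram +: all 4 remaining candidates are consistent.
esculin hydrolysis +: excludes Clostridium tetani — 3 left.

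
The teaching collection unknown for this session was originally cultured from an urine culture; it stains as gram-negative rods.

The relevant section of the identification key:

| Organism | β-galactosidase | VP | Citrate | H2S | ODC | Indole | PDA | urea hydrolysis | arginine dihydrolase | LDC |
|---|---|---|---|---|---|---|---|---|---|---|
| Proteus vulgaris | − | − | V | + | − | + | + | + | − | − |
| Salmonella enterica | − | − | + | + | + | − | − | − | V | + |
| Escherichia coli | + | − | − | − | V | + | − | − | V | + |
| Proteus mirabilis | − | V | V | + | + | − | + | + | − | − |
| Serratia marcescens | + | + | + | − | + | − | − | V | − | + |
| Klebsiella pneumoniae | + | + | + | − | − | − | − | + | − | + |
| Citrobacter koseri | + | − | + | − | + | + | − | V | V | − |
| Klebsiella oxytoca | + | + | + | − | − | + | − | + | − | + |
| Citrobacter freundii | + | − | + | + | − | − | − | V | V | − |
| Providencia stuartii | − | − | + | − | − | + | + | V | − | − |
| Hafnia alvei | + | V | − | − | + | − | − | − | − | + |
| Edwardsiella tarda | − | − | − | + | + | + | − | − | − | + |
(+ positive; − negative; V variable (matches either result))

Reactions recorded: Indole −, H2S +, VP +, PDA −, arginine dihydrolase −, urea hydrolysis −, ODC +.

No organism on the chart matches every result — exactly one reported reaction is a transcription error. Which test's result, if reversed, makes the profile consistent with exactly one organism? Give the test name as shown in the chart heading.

VP

As reported, no row in the chart matches all 7 reactions.
Reversing Indole → still no organism matches.
Reversing H2S → 2 organisms match (not unique).
Reversing ODC → still no organism matches.
Reversing VP (to −) → unique match: Salmonella enterica.
Reversing arginine dihydrolase → still no organism matches.
Reversing PDA → still no organism matches.
Reversing urea hydrolysis → still no organism matches.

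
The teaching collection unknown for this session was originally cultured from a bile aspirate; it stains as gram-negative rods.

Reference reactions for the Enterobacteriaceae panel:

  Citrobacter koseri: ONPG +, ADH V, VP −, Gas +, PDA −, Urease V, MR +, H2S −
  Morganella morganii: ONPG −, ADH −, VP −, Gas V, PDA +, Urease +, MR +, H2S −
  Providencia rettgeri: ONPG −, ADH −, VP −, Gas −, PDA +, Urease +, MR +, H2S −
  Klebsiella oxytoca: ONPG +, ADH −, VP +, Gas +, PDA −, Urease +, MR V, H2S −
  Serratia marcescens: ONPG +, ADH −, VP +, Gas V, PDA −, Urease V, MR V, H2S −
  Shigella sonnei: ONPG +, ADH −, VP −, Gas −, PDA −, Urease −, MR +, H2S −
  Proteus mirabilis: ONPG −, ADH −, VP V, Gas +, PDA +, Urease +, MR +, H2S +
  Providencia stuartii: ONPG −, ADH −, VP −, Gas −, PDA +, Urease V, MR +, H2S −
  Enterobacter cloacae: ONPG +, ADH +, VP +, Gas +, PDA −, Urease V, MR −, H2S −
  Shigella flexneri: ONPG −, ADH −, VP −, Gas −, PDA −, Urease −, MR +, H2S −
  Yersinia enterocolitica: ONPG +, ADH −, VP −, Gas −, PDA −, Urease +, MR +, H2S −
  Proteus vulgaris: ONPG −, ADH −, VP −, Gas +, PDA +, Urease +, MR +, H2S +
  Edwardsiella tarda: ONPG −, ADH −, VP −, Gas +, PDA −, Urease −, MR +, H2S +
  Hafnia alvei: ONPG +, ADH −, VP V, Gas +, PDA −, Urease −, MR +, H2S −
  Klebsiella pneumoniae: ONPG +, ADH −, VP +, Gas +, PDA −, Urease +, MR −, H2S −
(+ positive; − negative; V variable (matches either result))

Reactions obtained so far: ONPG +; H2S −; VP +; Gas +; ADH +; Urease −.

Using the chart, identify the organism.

ADH +: excludes 13 organisms — 2 left.
H2S −: all 2 remaining candidates are consistent.
Urease −: all 2 remaining candidates are consistent.
Gas +: all 2 remaining candidates are consistent.
VP +: excludes Citrobacter koseri — 1 left.
ONPG +: the one remaining candidate is consistent.

Enterobacter cloacae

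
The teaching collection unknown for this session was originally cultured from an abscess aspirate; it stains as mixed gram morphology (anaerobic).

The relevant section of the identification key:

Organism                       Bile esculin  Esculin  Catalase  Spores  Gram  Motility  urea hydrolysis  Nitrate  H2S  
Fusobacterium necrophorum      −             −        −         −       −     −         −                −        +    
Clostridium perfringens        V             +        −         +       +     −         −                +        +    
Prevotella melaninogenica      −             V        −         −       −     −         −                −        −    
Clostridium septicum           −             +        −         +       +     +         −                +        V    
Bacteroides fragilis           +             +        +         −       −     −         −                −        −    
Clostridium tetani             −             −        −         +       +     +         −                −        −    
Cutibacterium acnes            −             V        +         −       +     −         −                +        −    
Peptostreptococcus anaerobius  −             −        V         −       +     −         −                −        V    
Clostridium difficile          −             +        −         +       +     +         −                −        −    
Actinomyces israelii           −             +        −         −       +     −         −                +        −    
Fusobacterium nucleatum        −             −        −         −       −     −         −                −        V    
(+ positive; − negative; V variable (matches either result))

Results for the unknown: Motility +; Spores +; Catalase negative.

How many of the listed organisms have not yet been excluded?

Motility +: excludes 8 organisms — 3 left.
Spores +: all 3 remaining candidates are consistent.
Catalase −: all 3 remaining candidates are consistent.
Still consistent: Clostridium difficile, Clostridium septicum, Clostridium tetani.

3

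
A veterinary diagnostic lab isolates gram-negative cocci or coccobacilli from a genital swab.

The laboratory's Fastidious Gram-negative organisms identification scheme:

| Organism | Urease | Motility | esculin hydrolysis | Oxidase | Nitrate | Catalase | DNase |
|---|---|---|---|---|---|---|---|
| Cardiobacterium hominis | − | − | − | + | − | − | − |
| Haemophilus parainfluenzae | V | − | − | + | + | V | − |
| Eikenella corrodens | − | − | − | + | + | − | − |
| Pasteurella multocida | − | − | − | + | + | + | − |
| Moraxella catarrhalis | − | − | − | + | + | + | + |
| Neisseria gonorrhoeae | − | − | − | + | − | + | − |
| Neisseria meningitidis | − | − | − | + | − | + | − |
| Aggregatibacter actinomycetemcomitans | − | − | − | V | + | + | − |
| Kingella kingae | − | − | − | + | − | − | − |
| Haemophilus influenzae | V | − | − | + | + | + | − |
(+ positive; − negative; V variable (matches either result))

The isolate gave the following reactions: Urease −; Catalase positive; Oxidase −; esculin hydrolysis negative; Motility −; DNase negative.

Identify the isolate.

Aggregatibacter actinomycetemcomitans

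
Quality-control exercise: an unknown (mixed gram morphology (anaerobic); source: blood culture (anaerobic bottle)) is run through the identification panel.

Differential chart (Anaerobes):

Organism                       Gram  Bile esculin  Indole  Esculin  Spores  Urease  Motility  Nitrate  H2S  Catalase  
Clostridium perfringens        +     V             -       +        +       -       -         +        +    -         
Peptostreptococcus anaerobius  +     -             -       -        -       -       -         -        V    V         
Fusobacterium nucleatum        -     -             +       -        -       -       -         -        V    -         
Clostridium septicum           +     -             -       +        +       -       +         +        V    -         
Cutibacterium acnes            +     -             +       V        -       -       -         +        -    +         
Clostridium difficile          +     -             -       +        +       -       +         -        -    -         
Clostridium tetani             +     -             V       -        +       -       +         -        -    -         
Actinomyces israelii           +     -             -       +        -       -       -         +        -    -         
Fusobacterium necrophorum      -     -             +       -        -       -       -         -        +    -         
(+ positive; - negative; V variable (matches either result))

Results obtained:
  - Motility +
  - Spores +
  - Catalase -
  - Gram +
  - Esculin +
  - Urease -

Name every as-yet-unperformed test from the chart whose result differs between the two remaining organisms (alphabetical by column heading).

Catalase -: excludes Cutibacterium acnes — 8 left.
Gram +: excludes Fusobacterium nucleatum, Fusobacterium necrophorum — 6 left.
Motility +: excludes Clostridium perfringens, Peptostreptococcus anaerobius, Actinomyces israelii — 3 left.
Urease -: all 3 remaining candidates are consistent.
Spores +: all 3 remaining candidates are consistent.
Esculin +: excludes Clostridium tetani — 2 left.
Two candidates remain: Clostridium difficile and Clostridium septicum.
  Bile esculin: - vs - — same for both, does not separate.
  Indole: - vs - — same for both, does not separate.
  Nitrate: Clostridium difficile -, Clostridium septicum + — discriminates.
  H2S: - vs V — variable for at least one, does not separate.

Nitrate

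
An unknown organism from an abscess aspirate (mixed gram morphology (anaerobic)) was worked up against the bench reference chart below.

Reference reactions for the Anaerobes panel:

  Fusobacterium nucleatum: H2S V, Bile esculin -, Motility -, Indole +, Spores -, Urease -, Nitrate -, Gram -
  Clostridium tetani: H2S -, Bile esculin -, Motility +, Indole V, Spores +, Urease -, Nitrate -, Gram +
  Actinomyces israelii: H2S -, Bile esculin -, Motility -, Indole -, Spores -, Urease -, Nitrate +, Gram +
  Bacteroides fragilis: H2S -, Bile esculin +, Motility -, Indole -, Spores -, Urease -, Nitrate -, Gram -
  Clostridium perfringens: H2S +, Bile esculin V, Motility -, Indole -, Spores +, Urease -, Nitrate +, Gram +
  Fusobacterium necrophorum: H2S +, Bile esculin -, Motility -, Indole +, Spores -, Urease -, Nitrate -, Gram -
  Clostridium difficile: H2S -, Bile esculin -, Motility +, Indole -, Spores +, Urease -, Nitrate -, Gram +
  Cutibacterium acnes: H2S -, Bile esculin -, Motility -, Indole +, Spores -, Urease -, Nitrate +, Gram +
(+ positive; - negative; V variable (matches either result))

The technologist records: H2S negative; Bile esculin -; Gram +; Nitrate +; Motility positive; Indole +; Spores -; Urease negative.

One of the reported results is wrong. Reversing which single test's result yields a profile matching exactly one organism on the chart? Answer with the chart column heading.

As reported, no row in the chart matches all 8 reactions.
Reversing Spores → still no organism matches.
Reversing Bile esculin → still no organism matches.
Reversing H2S → still no organism matches.
Reversing Motility (to -) → unique match: Cutibacterium acnes.
Reversing Nitrate → still no organism matches.
Reversing Gram → still no organism matches.
Reversing Urease → still no organism matches.
Reversing Indole → still no organism matches.

Motility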